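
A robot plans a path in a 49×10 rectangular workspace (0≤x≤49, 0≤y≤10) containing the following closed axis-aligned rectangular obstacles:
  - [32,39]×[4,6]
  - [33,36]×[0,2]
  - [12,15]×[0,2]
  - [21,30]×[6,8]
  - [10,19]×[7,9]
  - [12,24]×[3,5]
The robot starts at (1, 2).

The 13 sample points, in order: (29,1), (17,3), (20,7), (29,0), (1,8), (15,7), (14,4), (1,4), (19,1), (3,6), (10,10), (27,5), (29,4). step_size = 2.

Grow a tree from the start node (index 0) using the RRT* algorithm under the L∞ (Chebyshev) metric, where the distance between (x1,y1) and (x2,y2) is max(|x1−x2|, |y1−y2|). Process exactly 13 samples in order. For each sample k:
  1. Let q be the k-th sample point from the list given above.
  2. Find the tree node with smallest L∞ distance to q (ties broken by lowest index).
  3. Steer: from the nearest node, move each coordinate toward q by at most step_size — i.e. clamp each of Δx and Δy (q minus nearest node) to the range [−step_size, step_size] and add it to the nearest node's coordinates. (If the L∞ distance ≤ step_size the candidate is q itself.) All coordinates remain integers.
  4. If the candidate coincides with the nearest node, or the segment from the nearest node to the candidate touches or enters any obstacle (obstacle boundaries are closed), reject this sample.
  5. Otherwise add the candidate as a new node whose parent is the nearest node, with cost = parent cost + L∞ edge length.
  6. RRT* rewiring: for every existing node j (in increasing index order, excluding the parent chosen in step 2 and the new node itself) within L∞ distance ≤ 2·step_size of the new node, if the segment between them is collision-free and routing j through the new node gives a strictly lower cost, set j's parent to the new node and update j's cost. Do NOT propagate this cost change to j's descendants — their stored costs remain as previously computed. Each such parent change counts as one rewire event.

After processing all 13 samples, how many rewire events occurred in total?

1. q=(29,1) nearest=0 d=28 new=(3,1) → add node 1 parent=0 cost=2
2. q=(17,3) nearest=1 d=14 new=(5,3) → add node 2 parent=1 cost=4
3. q=(20,7) nearest=2 d=15 new=(7,5) → add node 3 parent=2 cost=6
4. q=(29,0) nearest=3 d=22 new=(9,3) → add node 4 parent=3 cost=8
5. q=(1,8) nearest=2 d=5 new=(3,5) → add node 5 parent=2 cost=6
6. q=(15,7) nearest=4 d=6 new=(11,5) → add node 6 parent=4 cost=10
7. q=(14,4) nearest=6 d=3 new=(13,4) → blocked by [12,24]×[3,5], reject
8. q=(1,4) nearest=0 d=2 new=(1,4) → add node 7 parent=0 cost=2; rewire 5→7 (4<6)
9. q=(19,1) nearest=6 d=8 new=(13,3) → blocked by [12,24]×[3,5], reject
10. q=(3,6) nearest=5 d=1 new=(3,6) → add node 8 parent=5 cost=5
11. q=(10,10) nearest=3 d=5 new=(9,7) → add node 9 parent=3 cost=8
12. q=(27,5) nearest=6 d=16 new=(13,5) → blocked by [12,24]×[3,5], reject
13. q=(29,4) nearest=6 d=18 new=(13,4) → blocked by [12,24]×[3,5], reject

Rewire events: 1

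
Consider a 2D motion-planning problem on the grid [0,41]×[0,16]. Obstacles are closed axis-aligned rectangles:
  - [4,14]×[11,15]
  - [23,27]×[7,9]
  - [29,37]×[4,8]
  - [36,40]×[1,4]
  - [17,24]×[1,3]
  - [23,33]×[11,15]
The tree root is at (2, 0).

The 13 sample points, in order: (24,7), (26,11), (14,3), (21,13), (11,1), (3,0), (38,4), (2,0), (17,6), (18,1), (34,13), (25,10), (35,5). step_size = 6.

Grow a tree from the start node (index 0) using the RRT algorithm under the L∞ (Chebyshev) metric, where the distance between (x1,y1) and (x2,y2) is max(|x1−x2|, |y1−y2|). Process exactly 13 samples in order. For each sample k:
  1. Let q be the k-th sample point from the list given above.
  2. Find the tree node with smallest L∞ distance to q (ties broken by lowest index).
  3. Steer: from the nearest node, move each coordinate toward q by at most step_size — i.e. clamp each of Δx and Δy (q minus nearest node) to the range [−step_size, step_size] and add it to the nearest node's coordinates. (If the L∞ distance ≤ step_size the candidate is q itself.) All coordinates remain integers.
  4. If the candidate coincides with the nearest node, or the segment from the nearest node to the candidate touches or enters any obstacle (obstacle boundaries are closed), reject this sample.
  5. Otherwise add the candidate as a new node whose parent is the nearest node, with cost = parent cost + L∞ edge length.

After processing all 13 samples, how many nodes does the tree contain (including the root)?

Node count: 9

1. q=(24,7) nearest=0 d=22 new=(8,6) → add node 1 parent=0 cost=6
2. q=(26,11) nearest=1 d=18 new=(14,11) → blocked by [4,14]×[11,15], reject
3. q=(14,3) nearest=1 d=6 new=(14,3) → add node 2 parent=1 cost=12
4. q=(21,13) nearest=2 d=10 new=(20,9) → add node 3 parent=2 cost=18
5. q=(11,1) nearest=2 d=3 new=(11,1) → add node 4 parent=2 cost=15
6. q=(3,0) nearest=0 d=1 new=(3,0) → add node 5 parent=0 cost=1
7. q=(38,4) nearest=3 d=18 new=(26,4) → add node 6 parent=3 cost=24
8. q=(2,0) nearest=0 d=0 → coincident, reject
9. q=(17,6) nearest=2 d=3 new=(17,6) → add node 7 parent=2 cost=15
10. q=(18,1) nearest=2 d=4 new=(18,1) → blocked by [17,24]×[1,3], reject
11. q=(34,13) nearest=6 d=9 new=(32,10) → blocked by [29,37]×[4,8], reject
12. q=(25,10) nearest=3 d=5 new=(25,10) → add node 8 parent=3 cost=23
13. q=(35,5) nearest=6 d=9 new=(32,5) → blocked by [29,37]×[4,8], reject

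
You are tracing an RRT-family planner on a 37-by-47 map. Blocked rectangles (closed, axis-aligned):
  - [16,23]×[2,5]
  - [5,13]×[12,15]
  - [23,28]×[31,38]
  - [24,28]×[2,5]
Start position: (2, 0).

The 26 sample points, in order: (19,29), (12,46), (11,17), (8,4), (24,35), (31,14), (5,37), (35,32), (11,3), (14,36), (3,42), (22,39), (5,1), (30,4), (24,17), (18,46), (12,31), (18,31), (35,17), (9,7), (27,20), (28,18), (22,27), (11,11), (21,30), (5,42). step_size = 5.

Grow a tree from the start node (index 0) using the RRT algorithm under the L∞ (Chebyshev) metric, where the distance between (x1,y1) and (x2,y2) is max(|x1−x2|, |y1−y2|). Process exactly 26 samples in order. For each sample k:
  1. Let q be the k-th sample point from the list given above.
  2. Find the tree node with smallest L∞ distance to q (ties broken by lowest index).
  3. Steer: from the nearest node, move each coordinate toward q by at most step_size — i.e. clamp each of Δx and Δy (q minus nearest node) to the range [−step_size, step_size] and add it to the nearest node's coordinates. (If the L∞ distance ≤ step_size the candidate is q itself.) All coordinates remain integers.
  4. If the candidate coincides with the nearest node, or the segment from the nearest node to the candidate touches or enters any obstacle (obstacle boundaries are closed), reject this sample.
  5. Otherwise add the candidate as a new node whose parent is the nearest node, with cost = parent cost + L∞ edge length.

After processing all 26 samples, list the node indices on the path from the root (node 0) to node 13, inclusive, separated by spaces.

1. q=(19,29) nearest=0 d=29 new=(7,5) → add node 1 parent=0 cost=5
2. q=(12,46) nearest=1 d=41 new=(12,10) → add node 2 parent=1 cost=10
3. q=(11,17) nearest=2 d=7 new=(11,15) → blocked by [5,13]×[12,15], reject
4. q=(8,4) nearest=1 d=1 new=(8,4) → add node 3 parent=1 cost=6
5. q=(24,35) nearest=2 d=25 new=(17,15) → add node 4 parent=2 cost=15
6. q=(31,14) nearest=4 d=14 new=(22,14) → add node 5 parent=4 cost=20
7. q=(5,37) nearest=4 d=22 new=(12,20) → add node 6 parent=4 cost=20
8. q=(35,32) nearest=4 d=18 new=(22,20) → add node 7 parent=4 cost=20
9. q=(11,3) nearest=3 d=3 new=(11,3) → add node 8 parent=3 cost=9
10. q=(14,36) nearest=6 d=16 new=(14,25) → add node 9 parent=6 cost=25
11. q=(3,42) nearest=9 d=17 new=(9,30) → add node 10 parent=9 cost=30
12. q=(22,39) nearest=10 d=13 new=(14,35) → add node 11 parent=10 cost=35
13. q=(5,1) nearest=0 d=3 new=(5,1) → add node 12 parent=0 cost=3
14. q=(30,4) nearest=5 d=10 new=(27,9) → add node 13 parent=5 cost=25
15. q=(24,17) nearest=5 d=3 new=(24,17) → add node 14 parent=5 cost=23
16. q=(18,46) nearest=11 d=11 new=(18,40) → add node 15 parent=11 cost=40
17. q=(12,31) nearest=10 d=3 new=(12,31) → add node 16 parent=10 cost=33
18. q=(18,31) nearest=11 d=4 new=(18,31) → add node 17 parent=11 cost=39
19. q=(35,17) nearest=13 d=8 new=(32,14) → add node 18 parent=13 cost=30
20. q=(9,7) nearest=1 d=2 new=(9,7) → add node 19 parent=1 cost=7
21. q=(27,20) nearest=14 d=3 new=(27,20) → add node 20 parent=14 cost=26
22. q=(28,18) nearest=20 d=2 new=(28,18) → add node 21 parent=20 cost=28
23. q=(22,27) nearest=17 d=4 new=(22,27) → add node 22 parent=17 cost=43
24. q=(11,11) nearest=2 d=1 new=(11,11) → add node 23 parent=2 cost=11
25. q=(21,30) nearest=17 d=3 new=(21,30) → add node 24 parent=17 cost=42
26. q=(5,42) nearest=11 d=9 new=(9,40) → add node 25 parent=11 cost=40

Path: 0 1 2 4 5 13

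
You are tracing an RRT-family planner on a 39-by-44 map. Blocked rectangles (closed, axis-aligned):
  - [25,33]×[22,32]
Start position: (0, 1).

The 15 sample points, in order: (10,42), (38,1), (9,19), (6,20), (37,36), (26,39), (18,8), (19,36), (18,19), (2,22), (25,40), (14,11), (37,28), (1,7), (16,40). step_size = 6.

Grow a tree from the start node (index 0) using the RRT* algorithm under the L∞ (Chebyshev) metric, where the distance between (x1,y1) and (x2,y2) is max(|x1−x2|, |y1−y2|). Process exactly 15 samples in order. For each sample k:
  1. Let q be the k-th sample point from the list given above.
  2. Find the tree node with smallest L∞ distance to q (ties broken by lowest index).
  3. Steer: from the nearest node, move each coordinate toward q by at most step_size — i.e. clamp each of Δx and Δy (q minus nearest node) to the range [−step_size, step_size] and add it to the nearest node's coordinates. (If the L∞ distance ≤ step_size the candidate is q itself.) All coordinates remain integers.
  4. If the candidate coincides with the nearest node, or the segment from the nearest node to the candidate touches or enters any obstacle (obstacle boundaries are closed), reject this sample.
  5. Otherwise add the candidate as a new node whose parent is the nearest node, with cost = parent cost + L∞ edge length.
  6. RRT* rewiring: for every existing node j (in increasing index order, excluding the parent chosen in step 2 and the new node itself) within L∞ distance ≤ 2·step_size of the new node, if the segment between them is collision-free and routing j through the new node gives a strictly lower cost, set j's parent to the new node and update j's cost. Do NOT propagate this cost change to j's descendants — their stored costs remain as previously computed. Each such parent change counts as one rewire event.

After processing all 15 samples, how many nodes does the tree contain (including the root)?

1. q=(10,42) nearest=0 d=41 new=(6,7) → add node 1 parent=0 cost=6
2. q=(38,1) nearest=1 d=32 new=(12,1) → add node 2 parent=1 cost=12
3. q=(9,19) nearest=1 d=12 new=(9,13) → add node 3 parent=1 cost=12
4. q=(6,20) nearest=3 d=7 new=(6,19) → add node 4 parent=3 cost=18
5. q=(37,36) nearest=3 d=28 new=(15,19) → add node 5 parent=3 cost=18
6. q=(26,39) nearest=4 d=20 new=(12,25) → add node 6 parent=4 cost=24
7. q=(18,8) nearest=2 d=7 new=(18,7) → add node 7 parent=2 cost=18
8. q=(19,36) nearest=6 d=11 new=(18,31) → add node 8 parent=6 cost=30
9. q=(18,19) nearest=5 d=3 new=(18,19) → add node 9 parent=5 cost=21
10. q=(2,22) nearest=4 d=4 new=(2,22) → add node 10 parent=4 cost=22
11. q=(25,40) nearest=8 d=9 new=(24,37) → add node 11 parent=8 cost=36
12. q=(14,11) nearest=7 d=4 new=(14,11) → add node 12 parent=7 cost=22
13. q=(37,28) nearest=11 d=13 new=(30,31) → blocked by [25,33]×[22,32], reject
14. q=(1,7) nearest=1 d=5 new=(1,7) → add node 13 parent=1 cost=11
15. q=(16,40) nearest=11 d=8 new=(18,40) → add node 14 parent=11 cost=42

Node count: 15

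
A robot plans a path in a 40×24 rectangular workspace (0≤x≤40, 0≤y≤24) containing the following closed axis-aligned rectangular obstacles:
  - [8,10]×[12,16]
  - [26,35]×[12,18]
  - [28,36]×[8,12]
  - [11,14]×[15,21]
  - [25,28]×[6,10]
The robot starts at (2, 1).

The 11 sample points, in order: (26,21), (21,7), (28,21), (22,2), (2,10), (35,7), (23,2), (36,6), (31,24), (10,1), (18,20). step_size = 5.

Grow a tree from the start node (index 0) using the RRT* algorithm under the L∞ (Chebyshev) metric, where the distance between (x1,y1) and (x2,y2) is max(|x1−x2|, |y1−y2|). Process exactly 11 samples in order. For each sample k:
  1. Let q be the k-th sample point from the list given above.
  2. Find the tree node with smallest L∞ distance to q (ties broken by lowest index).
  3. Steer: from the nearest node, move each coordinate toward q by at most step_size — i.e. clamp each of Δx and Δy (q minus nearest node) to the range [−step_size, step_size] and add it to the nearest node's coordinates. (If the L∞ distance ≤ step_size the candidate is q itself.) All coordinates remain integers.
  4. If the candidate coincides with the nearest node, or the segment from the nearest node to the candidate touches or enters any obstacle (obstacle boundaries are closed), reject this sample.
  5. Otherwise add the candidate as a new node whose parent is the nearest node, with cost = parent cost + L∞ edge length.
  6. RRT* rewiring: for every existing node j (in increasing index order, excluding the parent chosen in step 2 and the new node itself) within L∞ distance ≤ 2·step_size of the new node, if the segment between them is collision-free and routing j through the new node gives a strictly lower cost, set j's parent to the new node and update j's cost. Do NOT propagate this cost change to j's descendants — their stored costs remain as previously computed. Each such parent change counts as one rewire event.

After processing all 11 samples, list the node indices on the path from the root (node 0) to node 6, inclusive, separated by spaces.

1. q=(26,21) nearest=0 d=24 new=(7,6) → add node 1 parent=0 cost=5
2. q=(21,7) nearest=1 d=14 new=(12,7) → add node 2 parent=1 cost=10
3. q=(28,21) nearest=2 d=16 new=(17,12) → add node 3 parent=2 cost=15
4. q=(22,2) nearest=2 d=10 new=(17,2) → add node 4 parent=2 cost=15
5. q=(2,10) nearest=1 d=5 new=(2,10) → add node 5 parent=1 cost=10
6. q=(35,7) nearest=3 d=18 new=(22,7) → add node 6 parent=3 cost=20
7. q=(23,2) nearest=6 d=5 new=(23,2) → add node 7 parent=6 cost=25
8. q=(36,6) nearest=7 d=13 new=(28,6) → blocked by [25,28]×[6,10], reject
9. q=(31,24) nearest=3 d=14 new=(22,17) → add node 8 parent=3 cost=20
10. q=(10,1) nearest=1 d=5 new=(10,1) → add node 9 parent=1 cost=10
11. q=(18,20) nearest=8 d=4 new=(18,20) → add node 10 parent=8 cost=24

Path: 0 1 2 3 6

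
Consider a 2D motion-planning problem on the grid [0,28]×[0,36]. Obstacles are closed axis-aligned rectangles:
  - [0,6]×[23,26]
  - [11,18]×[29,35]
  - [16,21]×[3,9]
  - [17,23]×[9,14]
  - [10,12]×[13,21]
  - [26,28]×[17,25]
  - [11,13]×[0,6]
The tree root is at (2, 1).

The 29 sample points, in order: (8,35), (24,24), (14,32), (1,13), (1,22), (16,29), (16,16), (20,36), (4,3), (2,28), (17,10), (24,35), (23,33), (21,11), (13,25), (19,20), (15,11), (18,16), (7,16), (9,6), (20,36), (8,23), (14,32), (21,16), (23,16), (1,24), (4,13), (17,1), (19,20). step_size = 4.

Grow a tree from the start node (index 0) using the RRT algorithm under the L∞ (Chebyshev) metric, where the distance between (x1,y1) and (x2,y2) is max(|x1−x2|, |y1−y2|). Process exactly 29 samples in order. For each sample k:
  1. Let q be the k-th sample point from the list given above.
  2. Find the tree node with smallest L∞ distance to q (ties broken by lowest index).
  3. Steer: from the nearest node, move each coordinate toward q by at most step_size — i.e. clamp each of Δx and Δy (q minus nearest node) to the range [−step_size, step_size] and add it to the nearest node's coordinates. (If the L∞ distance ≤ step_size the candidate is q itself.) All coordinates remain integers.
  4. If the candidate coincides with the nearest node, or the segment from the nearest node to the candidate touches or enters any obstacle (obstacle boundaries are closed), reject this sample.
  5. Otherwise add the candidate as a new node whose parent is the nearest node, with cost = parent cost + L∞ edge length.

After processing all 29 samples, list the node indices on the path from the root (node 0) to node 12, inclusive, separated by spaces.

1. q=(8,35) nearest=0 d=34 new=(6,5) → add node 1 parent=0 cost=4
2. q=(24,24) nearest=1 d=19 new=(10,9) → add node 2 parent=1 cost=8
3. q=(14,32) nearest=2 d=23 new=(14,13) → add node 3 parent=2 cost=12
4. q=(1,13) nearest=1 d=8 new=(2,9) → add node 4 parent=1 cost=8
5. q=(1,22) nearest=2 d=13 new=(6,13) → add node 5 parent=2 cost=12
6. q=(16,29) nearest=3 d=16 new=(16,17) → add node 6 parent=3 cost=16
7. q=(16,16) nearest=6 d=1 new=(16,16) → add node 7 parent=6 cost=17
8. q=(20,36) nearest=6 d=19 new=(20,21) → add node 8 parent=6 cost=20
9. q=(4,3) nearest=0 d=2 new=(4,3) → add node 9 parent=0 cost=2
10. q=(2,28) nearest=6 d=14 new=(12,21) → blocked by [10,12]×[13,21], reject
11. q=(17,10) nearest=3 d=3 new=(17,10) → blocked by [17,23]×[9,14], reject
12. q=(24,35) nearest=8 d=14 new=(24,25) → add node 10 parent=8 cost=24
13. q=(23,33) nearest=10 d=8 new=(23,29) → add node 11 parent=10 cost=28
14. q=(21,11) nearest=7 d=5 new=(20,12) → blocked by [17,23]×[9,14], reject
15. q=(13,25) nearest=8 d=7 new=(16,25) → add node 12 parent=8 cost=24
16. q=(19,20) nearest=8 d=1 new=(19,20) → add node 13 parent=8 cost=21
17. q=(15,11) nearest=3 d=2 new=(15,11) → add node 14 parent=3 cost=14
18. q=(18,16) nearest=6 d=2 new=(18,16) → add node 15 parent=6 cost=18
19. q=(7,16) nearest=5 d=3 new=(7,16) → add node 16 parent=5 cost=15
20. q=(9,6) nearest=1 d=3 new=(9,6) → add node 17 parent=1 cost=7
21. q=(20,36) nearest=11 d=7 new=(20,33) → add node 18 parent=11 cost=32
22. q=(8,23) nearest=16 d=7 new=(8,20) → add node 19 parent=16 cost=19
23. q=(14,32) nearest=18 d=6 new=(16,32) → blocked by [11,18]×[29,35], reject
24. q=(21,16) nearest=15 d=3 new=(21,16) → add node 20 parent=15 cost=21
25. q=(23,16) nearest=20 d=2 new=(23,16) → add node 21 parent=20 cost=23
26. q=(1,24) nearest=19 d=7 new=(4,24) → blocked by [0,6]×[23,26], reject
27. q=(4,13) nearest=5 d=2 new=(4,13) → add node 22 parent=5 cost=14
28. q=(17,1) nearest=2 d=8 new=(14,5) → blocked by [11,13]×[0,6], reject
29. q=(19,20) nearest=13 d=0 → coincident, reject

Path: 0 1 2 3 6 8 12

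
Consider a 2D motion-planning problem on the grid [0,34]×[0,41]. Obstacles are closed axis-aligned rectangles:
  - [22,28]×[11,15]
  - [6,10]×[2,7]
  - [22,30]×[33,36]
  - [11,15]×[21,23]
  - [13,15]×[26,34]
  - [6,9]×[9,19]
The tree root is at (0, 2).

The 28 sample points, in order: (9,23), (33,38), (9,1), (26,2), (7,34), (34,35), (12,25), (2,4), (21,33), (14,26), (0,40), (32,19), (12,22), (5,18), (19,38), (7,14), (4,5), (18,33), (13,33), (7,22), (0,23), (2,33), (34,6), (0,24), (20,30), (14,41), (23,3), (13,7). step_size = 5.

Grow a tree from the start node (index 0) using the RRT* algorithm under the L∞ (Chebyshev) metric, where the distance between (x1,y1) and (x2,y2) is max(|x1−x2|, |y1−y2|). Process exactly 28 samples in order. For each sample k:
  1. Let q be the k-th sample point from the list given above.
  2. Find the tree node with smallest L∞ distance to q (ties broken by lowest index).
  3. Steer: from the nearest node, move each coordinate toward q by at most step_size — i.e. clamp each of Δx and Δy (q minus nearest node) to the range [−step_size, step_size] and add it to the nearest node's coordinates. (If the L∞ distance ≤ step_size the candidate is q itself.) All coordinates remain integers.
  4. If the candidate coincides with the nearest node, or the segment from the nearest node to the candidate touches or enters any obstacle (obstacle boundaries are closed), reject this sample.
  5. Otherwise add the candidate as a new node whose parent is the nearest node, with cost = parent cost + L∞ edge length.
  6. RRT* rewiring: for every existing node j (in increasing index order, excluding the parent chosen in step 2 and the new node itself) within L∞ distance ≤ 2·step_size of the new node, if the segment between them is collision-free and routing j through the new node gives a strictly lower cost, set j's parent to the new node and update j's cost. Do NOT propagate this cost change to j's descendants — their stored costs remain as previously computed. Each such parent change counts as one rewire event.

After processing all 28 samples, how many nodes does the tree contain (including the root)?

Node count: 16

1. q=(9,23) nearest=0 d=21 new=(5,7) → add node 1 parent=0 cost=5
2. q=(33,38) nearest=1 d=31 new=(10,12) → blocked by [6,9]×[9,19], reject
3. q=(9,1) nearest=1 d=6 new=(9,2) → blocked by [6,10]×[2,7], reject
4. q=(26,2) nearest=1 d=21 new=(10,2) → blocked by [6,10]×[2,7], reject
5. q=(7,34) nearest=1 d=27 new=(7,12) → blocked by [6,9]×[9,19], reject
6. q=(34,35) nearest=1 d=29 new=(10,12) → blocked by [6,9]×[9,19], reject
7. q=(12,25) nearest=1 d=18 new=(10,12) → blocked by [6,9]×[9,19], reject
8. q=(2,4) nearest=0 d=2 new=(2,4) → add node 2 parent=0 cost=2
9. q=(21,33) nearest=1 d=26 new=(10,12) → blocked by [6,9]×[9,19], reject
10. q=(14,26) nearest=1 d=19 new=(10,12) → blocked by [6,9]×[9,19], reject
11. q=(0,40) nearest=1 d=33 new=(0,12) → add node 3 parent=1 cost=10
12. q=(32,19) nearest=1 d=27 new=(10,12) → blocked by [6,9]×[9,19], reject
13. q=(12,22) nearest=3 d=12 new=(5,17) → add node 4 parent=3 cost=15
14. q=(5,18) nearest=4 d=1 new=(5,18) → add node 5 parent=4 cost=16
15. q=(19,38) nearest=5 d=20 new=(10,23) → blocked by [6,9]×[9,19], reject
16. q=(7,14) nearest=4 d=3 new=(7,14) → blocked by [6,9]×[9,19], reject
17. q=(4,5) nearest=1 d=2 new=(4,5) → add node 6 parent=1 cost=7
18. q=(18,33) nearest=5 d=15 new=(10,23) → blocked by [6,9]×[9,19], reject
19. q=(13,33) nearest=5 d=15 new=(10,23) → blocked by [6,9]×[9,19], reject
20. q=(7,22) nearest=5 d=4 new=(7,22) → add node 7 parent=5 cost=20
21. q=(0,23) nearest=5 d=5 new=(0,23) → add node 8 parent=5 cost=21
22. q=(2,33) nearest=8 d=10 new=(2,28) → add node 9 parent=8 cost=26
23. q=(34,6) nearest=7 d=27 new=(12,17) → add node 10 parent=7 cost=25
24. q=(0,24) nearest=8 d=1 new=(0,24) → add node 11 parent=8 cost=22
25. q=(20,30) nearest=7 d=13 new=(12,27) → add node 12 parent=7 cost=25
26. q=(14,41) nearest=9 d=13 new=(7,33) → add node 13 parent=9 cost=31
27. q=(23,3) nearest=10 d=14 new=(17,12) → add node 14 parent=10 cost=30
28. q=(13,7) nearest=14 d=5 new=(13,7) → add node 15 parent=14 cost=35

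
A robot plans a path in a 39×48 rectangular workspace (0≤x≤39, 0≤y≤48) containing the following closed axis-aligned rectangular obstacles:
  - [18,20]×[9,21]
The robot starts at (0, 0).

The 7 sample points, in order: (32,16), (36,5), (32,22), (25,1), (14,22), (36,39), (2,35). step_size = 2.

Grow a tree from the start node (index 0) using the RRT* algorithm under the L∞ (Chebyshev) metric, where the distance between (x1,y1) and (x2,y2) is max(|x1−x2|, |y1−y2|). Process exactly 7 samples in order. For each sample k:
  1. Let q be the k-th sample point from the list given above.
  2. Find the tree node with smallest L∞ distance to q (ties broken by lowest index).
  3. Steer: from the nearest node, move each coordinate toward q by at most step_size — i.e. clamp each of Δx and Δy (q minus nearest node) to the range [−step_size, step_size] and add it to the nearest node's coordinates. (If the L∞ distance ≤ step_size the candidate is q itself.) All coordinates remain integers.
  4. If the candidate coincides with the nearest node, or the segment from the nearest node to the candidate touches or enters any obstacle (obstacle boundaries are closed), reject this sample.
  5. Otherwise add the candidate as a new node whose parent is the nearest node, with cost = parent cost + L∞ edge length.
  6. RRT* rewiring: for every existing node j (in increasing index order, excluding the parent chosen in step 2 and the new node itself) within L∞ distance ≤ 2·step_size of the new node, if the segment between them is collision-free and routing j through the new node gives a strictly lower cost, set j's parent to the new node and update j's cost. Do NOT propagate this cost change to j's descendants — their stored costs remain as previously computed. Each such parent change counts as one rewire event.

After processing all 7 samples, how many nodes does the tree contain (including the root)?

Node count: 8

1. q=(32,16) nearest=0 d=32 new=(2,2) → add node 1 parent=0 cost=2
2. q=(36,5) nearest=1 d=34 new=(4,4) → add node 2 parent=1 cost=4
3. q=(32,22) nearest=2 d=28 new=(6,6) → add node 3 parent=2 cost=6
4. q=(25,1) nearest=3 d=19 new=(8,4) → add node 4 parent=3 cost=8
5. q=(14,22) nearest=3 d=16 new=(8,8) → add node 5 parent=3 cost=8
6. q=(36,39) nearest=5 d=31 new=(10,10) → add node 6 parent=5 cost=10
7. q=(2,35) nearest=6 d=25 new=(8,12) → add node 7 parent=6 cost=12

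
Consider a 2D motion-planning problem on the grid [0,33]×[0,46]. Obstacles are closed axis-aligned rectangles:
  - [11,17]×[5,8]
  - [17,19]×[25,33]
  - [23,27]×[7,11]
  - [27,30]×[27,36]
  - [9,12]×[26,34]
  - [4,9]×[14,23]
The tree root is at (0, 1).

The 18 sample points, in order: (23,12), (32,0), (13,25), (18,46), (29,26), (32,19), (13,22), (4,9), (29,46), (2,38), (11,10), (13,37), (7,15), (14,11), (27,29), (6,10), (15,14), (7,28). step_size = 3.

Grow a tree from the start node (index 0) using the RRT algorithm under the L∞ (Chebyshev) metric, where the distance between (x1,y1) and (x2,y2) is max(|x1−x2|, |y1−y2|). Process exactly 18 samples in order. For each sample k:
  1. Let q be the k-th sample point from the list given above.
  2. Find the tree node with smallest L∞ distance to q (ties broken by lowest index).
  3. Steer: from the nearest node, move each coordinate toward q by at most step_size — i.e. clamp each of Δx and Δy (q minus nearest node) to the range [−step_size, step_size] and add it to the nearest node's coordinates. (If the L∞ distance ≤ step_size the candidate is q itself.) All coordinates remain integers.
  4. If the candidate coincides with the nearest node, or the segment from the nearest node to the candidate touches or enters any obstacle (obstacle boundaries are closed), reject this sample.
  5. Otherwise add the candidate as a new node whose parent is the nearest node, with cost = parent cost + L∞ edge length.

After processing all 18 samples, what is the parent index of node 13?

1. q=(23,12) nearest=0 d=23 new=(3,4) → add node 1 parent=0 cost=3
2. q=(32,0) nearest=1 d=29 new=(6,1) → add node 2 parent=1 cost=6
3. q=(13,25) nearest=1 d=21 new=(6,7) → add node 3 parent=1 cost=6
4. q=(18,46) nearest=3 d=39 new=(9,10) → add node 4 parent=3 cost=9
5. q=(29,26) nearest=4 d=20 new=(12,13) → add node 5 parent=4 cost=12
6. q=(32,19) nearest=5 d=20 new=(15,16) → add node 6 parent=5 cost=15
7. q=(13,22) nearest=6 d=6 new=(13,19) → add node 7 parent=6 cost=18
8. q=(4,9) nearest=3 d=2 new=(4,9) → add node 8 parent=3 cost=8
9. q=(29,46) nearest=7 d=27 new=(16,22) → add node 9 parent=7 cost=21
10. q=(2,38) nearest=9 d=16 new=(13,25) → add node 10 parent=9 cost=24
11. q=(11,10) nearest=4 d=2 new=(11,10) → add node 11 parent=4 cost=11
12. q=(13,37) nearest=10 d=12 new=(13,28) → add node 12 parent=10 cost=27
13. q=(7,15) nearest=4 d=5 new=(7,13) → add node 13 parent=4 cost=12
14. q=(14,11) nearest=5 d=2 new=(14,11) → add node 14 parent=5 cost=14
15. q=(27,29) nearest=9 d=11 new=(19,25) → blocked by [17,19]×[25,33], reject
16. q=(6,10) nearest=8 d=2 new=(6,10) → add node 15 parent=8 cost=10
17. q=(15,14) nearest=6 d=2 new=(15,14) → add node 16 parent=6 cost=17
18. q=(7,28) nearest=10 d=6 new=(10,28) → blocked by [9,12]×[26,34], reject

Parent of node 13: 4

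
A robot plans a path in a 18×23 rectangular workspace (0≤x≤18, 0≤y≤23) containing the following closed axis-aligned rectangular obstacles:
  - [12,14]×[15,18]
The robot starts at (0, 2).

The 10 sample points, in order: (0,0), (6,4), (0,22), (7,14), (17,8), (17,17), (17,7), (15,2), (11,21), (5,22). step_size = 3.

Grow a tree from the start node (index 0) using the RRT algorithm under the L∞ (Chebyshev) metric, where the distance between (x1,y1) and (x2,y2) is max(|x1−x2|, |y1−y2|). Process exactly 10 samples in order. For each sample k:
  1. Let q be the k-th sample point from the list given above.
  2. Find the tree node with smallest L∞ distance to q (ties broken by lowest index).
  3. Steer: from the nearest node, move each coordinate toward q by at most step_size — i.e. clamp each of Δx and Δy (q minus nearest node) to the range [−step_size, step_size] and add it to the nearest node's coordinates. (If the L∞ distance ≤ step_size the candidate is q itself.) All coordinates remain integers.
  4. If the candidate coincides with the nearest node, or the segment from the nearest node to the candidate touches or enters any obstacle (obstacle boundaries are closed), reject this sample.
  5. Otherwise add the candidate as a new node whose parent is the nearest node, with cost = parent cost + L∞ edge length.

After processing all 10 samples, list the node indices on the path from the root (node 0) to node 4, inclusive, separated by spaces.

1. q=(0,0) nearest=0 d=2 new=(0,0) → add node 1 parent=0 cost=2
2. q=(6,4) nearest=0 d=6 new=(3,4) → add node 2 parent=0 cost=3
3. q=(0,22) nearest=2 d=18 new=(0,7) → add node 3 parent=2 cost=6
4. q=(7,14) nearest=3 d=7 new=(3,10) → add node 4 parent=3 cost=9
5. q=(17,8) nearest=2 d=14 new=(6,7) → add node 5 parent=2 cost=6
6. q=(17,17) nearest=5 d=11 new=(9,10) → add node 6 parent=5 cost=9
7. q=(17,7) nearest=6 d=8 new=(12,7) → add node 7 parent=6 cost=12
8. q=(15,2) nearest=7 d=5 new=(15,4) → add node 8 parent=7 cost=15
9. q=(11,21) nearest=4 d=11 new=(6,13) → add node 9 parent=4 cost=12
10. q=(5,22) nearest=9 d=9 new=(5,16) → add node 10 parent=9 cost=15

Path: 0 2 3 4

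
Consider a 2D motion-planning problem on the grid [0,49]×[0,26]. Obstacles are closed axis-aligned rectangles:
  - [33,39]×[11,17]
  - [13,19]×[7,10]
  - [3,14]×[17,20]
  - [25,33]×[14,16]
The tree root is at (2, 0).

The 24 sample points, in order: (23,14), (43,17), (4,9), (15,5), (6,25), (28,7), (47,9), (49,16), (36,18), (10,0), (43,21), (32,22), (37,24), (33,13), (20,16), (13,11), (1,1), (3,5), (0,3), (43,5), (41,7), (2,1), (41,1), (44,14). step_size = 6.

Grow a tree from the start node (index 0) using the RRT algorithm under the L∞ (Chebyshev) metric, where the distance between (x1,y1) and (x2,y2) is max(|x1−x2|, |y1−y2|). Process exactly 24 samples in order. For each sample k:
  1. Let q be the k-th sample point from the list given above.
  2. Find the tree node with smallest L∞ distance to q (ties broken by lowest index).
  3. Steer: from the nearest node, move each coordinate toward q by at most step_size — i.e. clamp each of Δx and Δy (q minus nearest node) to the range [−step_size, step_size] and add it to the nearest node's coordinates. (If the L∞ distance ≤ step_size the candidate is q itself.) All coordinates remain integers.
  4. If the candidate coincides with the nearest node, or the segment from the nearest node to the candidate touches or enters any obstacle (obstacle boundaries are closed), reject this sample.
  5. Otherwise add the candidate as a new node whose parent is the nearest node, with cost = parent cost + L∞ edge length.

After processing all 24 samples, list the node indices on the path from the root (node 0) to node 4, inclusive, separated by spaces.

Path: 0 1 4

1. q=(23,14) nearest=0 d=21 new=(8,6) → add node 1 parent=0 cost=6
2. q=(43,17) nearest=1 d=35 new=(14,12) → add node 2 parent=1 cost=12
3. q=(4,9) nearest=1 d=4 new=(4,9) → add node 3 parent=1 cost=10
4. q=(15,5) nearest=1 d=7 new=(14,5) → add node 4 parent=1 cost=12
5. q=(6,25) nearest=2 d=13 new=(8,18) → blocked by [3,14]×[17,20], reject
6. q=(28,7) nearest=2 d=14 new=(20,7) → blocked by [13,19]×[7,10], reject
7. q=(47,9) nearest=2 d=33 new=(20,9) → blocked by [13,19]×[7,10], reject
8. q=(49,16) nearest=2 d=35 new=(20,16) → add node 5 parent=2 cost=18
9. q=(36,18) nearest=5 d=16 new=(26,18) → add node 6 parent=5 cost=24
10. q=(10,0) nearest=4 d=5 new=(10,0) → add node 7 parent=4 cost=17
11. q=(43,21) nearest=6 d=17 new=(32,21) → add node 8 parent=6 cost=30
12. q=(32,22) nearest=8 d=1 new=(32,22) → add node 9 parent=8 cost=31
13. q=(37,24) nearest=8 d=5 new=(37,24) → add node 10 parent=8 cost=35
14. q=(33,13) nearest=6 d=7 new=(32,13) → blocked by [25,33]×[14,16], reject
15. q=(20,16) nearest=5 d=0 → coincident, reject
16. q=(13,11) nearest=2 d=1 new=(13,11) → add node 11 parent=2 cost=13
17. q=(1,1) nearest=0 d=1 new=(1,1) → add node 12 parent=0 cost=1
18. q=(3,5) nearest=3 d=4 new=(3,5) → add node 13 parent=3 cost=14
19. q=(0,3) nearest=12 d=2 new=(0,3) → add node 14 parent=12 cost=3
20. q=(43,5) nearest=8 d=16 new=(38,15) → blocked by [33,39]×[11,17], reject
21. q=(41,7) nearest=8 d=14 new=(38,15) → blocked by [33,39]×[11,17], reject
22. q=(2,1) nearest=0 d=1 new=(2,1) → add node 15 parent=0 cost=1
23. q=(41,1) nearest=6 d=17 new=(32,12) → blocked by [25,33]×[14,16], reject
24. q=(44,14) nearest=10 d=10 new=(43,18) → add node 16 parent=10 cost=41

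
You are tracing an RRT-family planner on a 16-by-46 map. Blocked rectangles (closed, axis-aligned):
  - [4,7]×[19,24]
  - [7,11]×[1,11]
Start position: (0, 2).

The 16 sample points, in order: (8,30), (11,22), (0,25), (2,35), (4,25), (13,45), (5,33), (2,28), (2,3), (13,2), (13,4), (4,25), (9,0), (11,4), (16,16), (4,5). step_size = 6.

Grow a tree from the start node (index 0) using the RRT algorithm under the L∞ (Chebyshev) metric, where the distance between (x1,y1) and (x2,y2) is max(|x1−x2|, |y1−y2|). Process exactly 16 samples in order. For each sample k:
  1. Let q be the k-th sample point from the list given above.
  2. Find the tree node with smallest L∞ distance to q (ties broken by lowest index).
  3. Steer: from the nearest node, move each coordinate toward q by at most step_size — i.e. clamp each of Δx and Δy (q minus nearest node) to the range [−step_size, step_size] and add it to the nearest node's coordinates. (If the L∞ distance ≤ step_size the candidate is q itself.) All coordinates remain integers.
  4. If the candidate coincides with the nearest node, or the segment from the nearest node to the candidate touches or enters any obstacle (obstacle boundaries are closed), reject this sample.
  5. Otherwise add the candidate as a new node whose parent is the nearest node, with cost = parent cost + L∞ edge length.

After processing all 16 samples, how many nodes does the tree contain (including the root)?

1. q=(8,30) nearest=0 d=28 new=(6,8) → add node 1 parent=0 cost=6
2. q=(11,22) nearest=1 d=14 new=(11,14) → blocked by [7,11]×[1,11], reject
3. q=(0,25) nearest=1 d=17 new=(0,14) → add node 2 parent=1 cost=12
4. q=(2,35) nearest=2 d=21 new=(2,20) → add node 3 parent=2 cost=18
5. q=(4,25) nearest=3 d=5 new=(4,25) → add node 4 parent=3 cost=23
6. q=(13,45) nearest=4 d=20 new=(10,31) → add node 5 parent=4 cost=29
7. q=(5,33) nearest=5 d=5 new=(5,33) → add node 6 parent=5 cost=34
8. q=(2,28) nearest=4 d=3 new=(2,28) → add node 7 parent=4 cost=26
9. q=(2,3) nearest=0 d=2 new=(2,3) → add node 8 parent=0 cost=2
10. q=(13,2) nearest=1 d=7 new=(12,2) → blocked by [7,11]×[1,11], reject
11. q=(13,4) nearest=1 d=7 new=(12,4) → blocked by [7,11]×[1,11], reject
12. q=(4,25) nearest=4 d=0 → coincident, reject
13. q=(9,0) nearest=8 d=7 new=(8,0) → add node 9 parent=8 cost=8
14. q=(11,4) nearest=9 d=4 new=(11,4) → blocked by [7,11]×[1,11], reject
15. q=(16,16) nearest=1 d=10 new=(12,14) → blocked by [7,11]×[1,11], reject
16. q=(4,5) nearest=8 d=2 new=(4,5) → add node 10 parent=8 cost=4

Node count: 11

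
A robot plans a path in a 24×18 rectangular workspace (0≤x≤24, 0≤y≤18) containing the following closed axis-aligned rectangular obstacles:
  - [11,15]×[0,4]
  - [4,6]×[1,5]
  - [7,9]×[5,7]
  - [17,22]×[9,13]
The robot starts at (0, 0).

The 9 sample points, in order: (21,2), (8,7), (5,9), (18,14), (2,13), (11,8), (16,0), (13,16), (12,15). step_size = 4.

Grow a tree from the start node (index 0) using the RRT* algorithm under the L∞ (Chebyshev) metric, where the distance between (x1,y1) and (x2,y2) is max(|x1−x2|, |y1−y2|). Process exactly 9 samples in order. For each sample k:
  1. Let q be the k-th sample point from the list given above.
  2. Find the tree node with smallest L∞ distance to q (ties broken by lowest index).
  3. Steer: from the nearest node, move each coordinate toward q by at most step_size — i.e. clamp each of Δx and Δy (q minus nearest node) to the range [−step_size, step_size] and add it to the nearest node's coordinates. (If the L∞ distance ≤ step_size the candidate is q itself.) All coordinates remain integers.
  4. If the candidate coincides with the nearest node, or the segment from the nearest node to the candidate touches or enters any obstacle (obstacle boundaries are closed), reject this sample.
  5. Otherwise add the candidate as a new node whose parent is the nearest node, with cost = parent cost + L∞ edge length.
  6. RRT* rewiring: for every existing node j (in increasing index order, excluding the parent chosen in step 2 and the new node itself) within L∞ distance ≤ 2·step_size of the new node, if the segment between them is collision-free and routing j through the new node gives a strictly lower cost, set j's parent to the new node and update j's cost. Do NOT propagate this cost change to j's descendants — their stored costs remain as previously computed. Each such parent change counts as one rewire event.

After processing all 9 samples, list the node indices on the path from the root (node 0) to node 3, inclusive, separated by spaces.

1. q=(21,2) nearest=0 d=21 new=(4,2) → blocked by [4,6]×[1,5], reject
2. q=(8,7) nearest=0 d=8 new=(4,4) → blocked by [4,6]×[1,5], reject
3. q=(5,9) nearest=0 d=9 new=(4,4) → blocked by [4,6]×[1,5], reject
4. q=(18,14) nearest=0 d=18 new=(4,4) → blocked by [4,6]×[1,5], reject
5. q=(2,13) nearest=0 d=13 new=(2,4) → add node 1 parent=0 cost=4
6. q=(11,8) nearest=1 d=9 new=(6,8) → add node 2 parent=1 cost=8
7. q=(16,0) nearest=2 d=10 new=(10,4) → blocked by [7,9]×[5,7], reject
8. q=(13,16) nearest=2 d=8 new=(10,12) → add node 3 parent=2 cost=12
9. q=(12,15) nearest=3 d=3 new=(12,15) → add node 4 parent=3 cost=15

Path: 0 1 2 3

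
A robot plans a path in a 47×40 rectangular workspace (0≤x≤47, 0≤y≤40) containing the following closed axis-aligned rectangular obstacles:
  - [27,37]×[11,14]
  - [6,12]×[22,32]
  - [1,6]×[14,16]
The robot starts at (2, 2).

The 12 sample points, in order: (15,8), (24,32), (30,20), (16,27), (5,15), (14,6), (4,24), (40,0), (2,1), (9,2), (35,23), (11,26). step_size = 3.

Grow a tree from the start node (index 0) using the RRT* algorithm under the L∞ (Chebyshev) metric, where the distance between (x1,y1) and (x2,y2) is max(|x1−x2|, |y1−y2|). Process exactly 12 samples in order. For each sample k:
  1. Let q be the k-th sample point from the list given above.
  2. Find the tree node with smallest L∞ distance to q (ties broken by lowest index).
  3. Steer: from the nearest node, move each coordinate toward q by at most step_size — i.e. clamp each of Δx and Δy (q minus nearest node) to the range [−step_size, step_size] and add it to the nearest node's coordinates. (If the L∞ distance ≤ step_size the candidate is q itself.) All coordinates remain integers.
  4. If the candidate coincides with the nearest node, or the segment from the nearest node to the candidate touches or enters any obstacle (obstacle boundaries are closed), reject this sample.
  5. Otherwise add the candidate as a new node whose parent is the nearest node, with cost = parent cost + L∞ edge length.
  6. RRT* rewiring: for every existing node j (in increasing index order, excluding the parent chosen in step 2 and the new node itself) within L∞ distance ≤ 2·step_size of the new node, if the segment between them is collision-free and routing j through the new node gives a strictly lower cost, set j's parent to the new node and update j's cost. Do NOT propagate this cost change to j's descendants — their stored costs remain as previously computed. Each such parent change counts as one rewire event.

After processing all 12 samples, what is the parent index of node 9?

Parent of node 9: 0

1. q=(15,8) nearest=0 d=13 new=(5,5) → add node 1 parent=0 cost=3
2. q=(24,32) nearest=1 d=27 new=(8,8) → add node 2 parent=1 cost=6
3. q=(30,20) nearest=2 d=22 new=(11,11) → add node 3 parent=2 cost=9
4. q=(16,27) nearest=3 d=16 new=(14,14) → add node 4 parent=3 cost=12
5. q=(5,15) nearest=3 d=6 new=(8,14) → add node 5 parent=3 cost=12
6. q=(14,6) nearest=3 d=5 new=(14,8) → add node 6 parent=3 cost=12
7. q=(4,24) nearest=4 d=10 new=(11,17) → add node 7 parent=4 cost=15
8. q=(40,0) nearest=4 d=26 new=(17,11) → add node 8 parent=4 cost=15
9. q=(2,1) nearest=0 d=1 new=(2,1) → add node 9 parent=0 cost=1
10. q=(9,2) nearest=1 d=4 new=(8,2) → add node 10 parent=1 cost=6
11. q=(35,23) nearest=8 d=18 new=(20,14) → add node 11 parent=8 cost=18
12. q=(11,26) nearest=7 d=9 new=(11,20) → add node 12 parent=7 cost=18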